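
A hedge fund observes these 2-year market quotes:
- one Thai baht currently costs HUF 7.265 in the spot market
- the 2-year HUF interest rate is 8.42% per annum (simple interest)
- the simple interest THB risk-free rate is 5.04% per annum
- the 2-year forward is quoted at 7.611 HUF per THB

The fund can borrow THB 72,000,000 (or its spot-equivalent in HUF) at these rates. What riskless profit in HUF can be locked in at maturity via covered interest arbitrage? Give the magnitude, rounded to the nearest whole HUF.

T = 2 years.
Keep in THB, deliver into the forward: 72,000,000·1.100800·7.611 = HUF 603,229,593.60.
Swap to HUF now, deposit: 72,000,000·7.265·1.168400 = HUF 611,166,672.00.
The quoted forward undervalues THB, so borrow THB, convert to HUF at spot, deposit the HUF at 8.42%, and buy THB forward at 7.611 to cover the loan.
The gap between the two covered legs is HUF 7,937,078.

HUF 7,937,078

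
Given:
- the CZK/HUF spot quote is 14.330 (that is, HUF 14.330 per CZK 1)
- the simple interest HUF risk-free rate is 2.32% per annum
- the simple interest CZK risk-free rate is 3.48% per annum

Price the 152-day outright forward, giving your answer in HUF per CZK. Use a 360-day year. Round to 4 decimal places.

T = 152/360 years.
Growth of 1 HUF over T: 1 + 0.0232×152/360 = 1.00979556.
Growth of 1 CZK over T: 1 + 0.0348×152/360 = 1.01469333.
So F = 14.33 × 1.00979556 / 1.01469333 = 14.260831 (HUF/CZK).

14.2608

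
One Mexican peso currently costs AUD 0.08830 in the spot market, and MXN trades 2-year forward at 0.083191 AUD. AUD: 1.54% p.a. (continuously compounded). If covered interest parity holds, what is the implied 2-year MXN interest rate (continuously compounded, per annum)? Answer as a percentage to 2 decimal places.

4.52%

T = 2 years.
F/S = 0.083191/0.0883 = 0.9421404 = (growth of AUD) / (growth of MXN).
AUD growth factor: e^(0.0154×2) = 1.0312792.
That pins the MXN growth at 1.0946131.
Take logs: ln 1.0946131 / 2 = 0.045200, so 4.52%.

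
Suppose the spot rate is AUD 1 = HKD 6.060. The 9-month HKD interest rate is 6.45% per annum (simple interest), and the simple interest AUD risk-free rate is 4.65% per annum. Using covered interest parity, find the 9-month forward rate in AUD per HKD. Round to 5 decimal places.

0.16289

T = 9/12 years.
HKD growth factor: 1 + 0.0645×9/12 = 1.048375.
Growth of 1 AUD over T: 1 + 0.0465×9/12 = 1.034875.
Forward (HKD per AUD) = 6.06 × 1.048375 / 1.034875 = 6.139053.
Invert for AUD per HKD: 1 / 6.139053 = 0.16289.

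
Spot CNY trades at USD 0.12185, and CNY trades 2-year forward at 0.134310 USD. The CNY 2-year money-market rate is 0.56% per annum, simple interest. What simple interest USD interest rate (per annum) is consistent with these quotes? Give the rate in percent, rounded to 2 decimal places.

5.73%

T = 2 years.
By CIP, F/S equals the USD-to-CNY growth ratio: 0.13431/0.12185 = 1.1022569.
CNY growth factor: 1 + 0.0056×2 = 1.011200.
So the USD growth factor = 1.1146022.
r = (1.1146022 − 1)/2 = 0.057301 → 5.73%.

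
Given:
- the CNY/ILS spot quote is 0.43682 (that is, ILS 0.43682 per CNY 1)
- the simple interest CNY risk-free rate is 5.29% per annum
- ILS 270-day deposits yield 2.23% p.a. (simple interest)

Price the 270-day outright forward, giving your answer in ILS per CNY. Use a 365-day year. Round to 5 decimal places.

0.42730

T = 270/365 years.
ILS accumulates by 1 + 0.0223×270/365 = 1.0164959.
CNY accumulates by 1 + 0.0529×270/365 = 1.0391315.
Forward (ILS per CNY) = 0.43682 × 1.0164959 / 1.0391315 = 0.4273047.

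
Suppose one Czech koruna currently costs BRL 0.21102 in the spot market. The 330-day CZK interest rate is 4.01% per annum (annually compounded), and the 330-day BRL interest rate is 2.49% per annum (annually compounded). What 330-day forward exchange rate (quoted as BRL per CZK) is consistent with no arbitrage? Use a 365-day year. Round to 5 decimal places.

T = 330/365 years.
BRL accumulates by (1 + 0.0249)^(330/365) = 1.0224857.
Growth of 1 CZK over T: (1 + 0.0401)^(330/365) = 1.0361861.
So F = 0.21102 × 1.0224857 / 1.0361861 = 0.2082299 (BRL/CZK).

0.20823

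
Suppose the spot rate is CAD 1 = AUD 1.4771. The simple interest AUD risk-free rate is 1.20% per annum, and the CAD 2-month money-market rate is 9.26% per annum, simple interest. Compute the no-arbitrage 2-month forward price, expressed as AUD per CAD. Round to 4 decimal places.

T = 2/12 years.
AUD growth factor: 1 + 0.0120×2/12 = 1.002000.
CAD growth factor: 1 + 0.0926×2/12 = 1.0154333.
So F = 1.4771 × 1.002000 / 1.0154333 = 1.457559 (AUD/CAD).

1.4576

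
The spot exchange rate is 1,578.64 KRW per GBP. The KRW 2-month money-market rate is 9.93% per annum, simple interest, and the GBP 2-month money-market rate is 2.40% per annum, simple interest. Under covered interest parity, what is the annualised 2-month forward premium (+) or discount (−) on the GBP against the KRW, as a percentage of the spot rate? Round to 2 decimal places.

T = 2/12 years.
CIP forward (KRW per GBP) = 1578.64 × 1.016550/1.004000 = 1598.37300.
Annualised premium = (F − S)/S × (1/T) = (1598.37300 − 1578.64)/1578.64 ÷ (2/12) = 7.50%.

+7.50%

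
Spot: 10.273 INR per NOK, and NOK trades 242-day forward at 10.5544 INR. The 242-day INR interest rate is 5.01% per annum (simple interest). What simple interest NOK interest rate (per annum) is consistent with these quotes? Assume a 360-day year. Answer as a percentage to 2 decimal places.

T = 242/360 years.
F/S = 10.5544/10.273 = 1.0273922 = (growth of INR) / (growth of NOK).
INR growth factor: 1 + 0.0501×242/360 = 1.0336783.
That pins the NOK growth at 1.0061185.
(1.0061185 − 1)/T = 0.009102, i.e. 0.91%.

0.91%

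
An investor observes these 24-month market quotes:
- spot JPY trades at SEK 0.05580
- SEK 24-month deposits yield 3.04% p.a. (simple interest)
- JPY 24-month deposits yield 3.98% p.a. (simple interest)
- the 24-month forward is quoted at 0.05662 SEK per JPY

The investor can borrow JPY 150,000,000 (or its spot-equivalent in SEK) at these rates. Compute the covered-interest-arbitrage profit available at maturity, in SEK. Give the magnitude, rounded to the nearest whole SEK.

SEK 290,147

T = 2 years.
Route A — deposit JPY, sell forward: 150,000,000 × 1.079600 × 0.05662 = SEK 9,169,042.80.
Route B — convert at spot, deposit SEK: 150,000,000 × 0.05580 × 1.060800 = SEK 8,878,896.00.
The quoted forward overvalues JPY, so borrow SEK, buy JPY at spot, deposit the JPY at 3.98%, and sell the proceeds forward at 0.05662.
Arbitrage profit = |9,169,042.80 − 8,878,896.00| = SEK 290,147.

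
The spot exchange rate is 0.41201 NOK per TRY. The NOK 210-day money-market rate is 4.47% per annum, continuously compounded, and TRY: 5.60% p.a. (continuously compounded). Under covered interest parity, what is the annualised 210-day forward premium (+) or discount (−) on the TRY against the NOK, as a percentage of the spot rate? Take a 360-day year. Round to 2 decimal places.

T = 210/360 years.
F = S · g_NOK/g_TRY = 0.41201 × 1.0264179/1.0332061 = 0.40930308.
(F − S)/S ÷ T = (0.40930308 − 0.41201)/0.41201/(210/360) = -0.011263 → -1.13%.

-1.13%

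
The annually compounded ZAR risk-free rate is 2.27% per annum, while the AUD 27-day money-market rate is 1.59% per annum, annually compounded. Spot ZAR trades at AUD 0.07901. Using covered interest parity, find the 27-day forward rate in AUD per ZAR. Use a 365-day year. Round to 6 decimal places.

0.078971

T = 27/365 years.
Growth of 1 AUD over T: (1 + 0.0159)^(27/365) = 1.0011676.
ZAR accumulates by (1 + 0.0227)^(27/365) = 1.0016618.
Forward (AUD per ZAR) = 0.07901 × 1.0011676 / 1.0016618 = 0.07897102.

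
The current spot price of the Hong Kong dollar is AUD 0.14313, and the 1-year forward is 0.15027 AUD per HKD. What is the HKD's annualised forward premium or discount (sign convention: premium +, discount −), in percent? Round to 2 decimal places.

T = 1 year.
HKD trades forward at +4.98847% vs spot over the period.
×(1/T) gives 4.99% p.a.

+4.99%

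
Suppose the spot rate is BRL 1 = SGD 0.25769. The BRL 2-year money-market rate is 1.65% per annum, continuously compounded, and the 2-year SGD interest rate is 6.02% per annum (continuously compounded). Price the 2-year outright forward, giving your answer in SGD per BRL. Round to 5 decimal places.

T = 2 years.
SGD growth factor: e^(0.0602×2) = 1.1279479.
BRL growth factor: e^(0.0165×2) = 1.0335505.
Forward (SGD per BRL) = 0.25769 × 1.1279479 / 1.0335505 = 0.2812256.

0.28123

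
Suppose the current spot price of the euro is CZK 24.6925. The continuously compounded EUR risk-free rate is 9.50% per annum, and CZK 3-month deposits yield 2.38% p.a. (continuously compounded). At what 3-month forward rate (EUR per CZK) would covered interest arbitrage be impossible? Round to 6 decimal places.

0.041225

T = 3/12 years.
CZK accumulates by e^(0.0238×3/12) = 1.0059677.
EUR growth factor: e^(0.0950×3/12) = 1.0240343.
CIP: F = S · (grow CZK)/(grow EUR) = 24.6925 × 1.0059677/1.0240343 = 24.25686 CZK per EUR.
Invert for EUR per CZK: 1 / 24.25686 = 0.041225.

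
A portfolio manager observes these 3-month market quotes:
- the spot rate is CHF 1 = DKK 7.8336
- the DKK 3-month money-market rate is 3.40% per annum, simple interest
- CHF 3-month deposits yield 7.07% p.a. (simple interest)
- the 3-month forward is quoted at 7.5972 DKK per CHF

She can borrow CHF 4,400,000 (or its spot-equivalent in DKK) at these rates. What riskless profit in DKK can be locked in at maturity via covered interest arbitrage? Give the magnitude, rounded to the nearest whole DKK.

DKK 742,302

T = 3/12 years.
Keep in CHF, deliver into the forward: 4,400,000·1.017675·7.5972 = DKK 34,018,514.24.
Swap to DKK now, deposit: 4,400,000·7.8336·1.008500 = DKK 34,760,816.64.
The quoted forward undervalues CHF, so borrow CHF, convert to DKK at spot, deposit the DKK at 3.40%, and buy CHF forward at 7.5972 to cover the loan.
Profit = 34,760,816.64 − 34,018,514.24 = DKK 742,302.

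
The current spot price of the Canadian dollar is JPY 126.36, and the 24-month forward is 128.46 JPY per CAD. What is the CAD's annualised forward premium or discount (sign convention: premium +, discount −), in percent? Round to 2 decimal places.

T = 2 years.
CAD trades forward at +1.66192% vs spot over the period.
Annualise by dividing by T: 0.0166192 / 2 = 0.008310 → 0.83%.

+0.83%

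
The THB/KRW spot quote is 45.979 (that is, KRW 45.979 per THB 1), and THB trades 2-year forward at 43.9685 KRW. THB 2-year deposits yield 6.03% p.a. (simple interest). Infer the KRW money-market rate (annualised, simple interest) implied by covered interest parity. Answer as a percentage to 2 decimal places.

T = 2 years.
By CIP, F/S equals the KRW-to-THB growth ratio: 43.9685/45.979 = 0.9562735.
The THB side grows by 1 + 0.0603×2 = 1.120600.
So the KRW growth factor = 1.0716001.
r = (1.0716001 − 1)/2 = 0.035800 → 3.58%.

3.58%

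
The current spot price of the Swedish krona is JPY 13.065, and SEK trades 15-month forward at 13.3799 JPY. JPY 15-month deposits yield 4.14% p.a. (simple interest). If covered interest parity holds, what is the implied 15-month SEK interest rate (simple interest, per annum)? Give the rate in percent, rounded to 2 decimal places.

T = 15/12 years.
F/S = 13.3799/13.065 = 1.0241026 = (growth of JPY) / (growth of SEK).
JPY growth factor: 1 + 0.0414×15/12 = 1.051750.
So the SEK growth factor = 1.0269967.
r = (1.0269967 − 1)/(15/12) = 0.021597 → 2.16%.

2.16%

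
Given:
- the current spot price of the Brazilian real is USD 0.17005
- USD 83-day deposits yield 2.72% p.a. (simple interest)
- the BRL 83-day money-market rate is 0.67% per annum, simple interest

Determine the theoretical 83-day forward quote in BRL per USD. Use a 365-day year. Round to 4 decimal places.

5.8534

T = 83/365 years.
USD growth factor: 1 + 0.0272×83/365 = 1.0061852.
BRL accumulates by 1 + 0.0067×83/365 = 1.0015236.
Forward (USD per BRL) = 0.17005 × 1.0061852 / 1.0015236 = 0.1708415.
Invert for BRL per USD: 1 / 0.1708415 = 5.8534.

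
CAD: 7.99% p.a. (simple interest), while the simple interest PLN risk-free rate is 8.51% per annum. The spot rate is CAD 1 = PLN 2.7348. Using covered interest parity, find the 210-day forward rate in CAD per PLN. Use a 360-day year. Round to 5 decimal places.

T = 210/360 years.
PLN accumulates by 1 + 0.0851×210/360 = 1.0496417.
CAD growth factor: 1 + 0.0799×210/360 = 1.0466083.
So F = 2.7348 × 1.0496417 / 1.0466083 = 2.742726 (PLN/CAD).
Invert for CAD per PLN: 1 / 2.742726 = 0.36460.

0.36460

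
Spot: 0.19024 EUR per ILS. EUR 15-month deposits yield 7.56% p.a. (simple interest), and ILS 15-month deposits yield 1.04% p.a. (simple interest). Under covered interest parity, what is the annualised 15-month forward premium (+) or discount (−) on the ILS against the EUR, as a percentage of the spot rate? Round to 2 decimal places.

+6.44%

T = 15/12 years.
F = S · g_EUR/g_ILS = 0.19024 × 1.094500/1.013000 = 0.20554559.
Annualised premium = (F − S)/S × (1/T) = (0.20554559 − 0.19024)/0.19024 ÷ (15/12) = 6.44%.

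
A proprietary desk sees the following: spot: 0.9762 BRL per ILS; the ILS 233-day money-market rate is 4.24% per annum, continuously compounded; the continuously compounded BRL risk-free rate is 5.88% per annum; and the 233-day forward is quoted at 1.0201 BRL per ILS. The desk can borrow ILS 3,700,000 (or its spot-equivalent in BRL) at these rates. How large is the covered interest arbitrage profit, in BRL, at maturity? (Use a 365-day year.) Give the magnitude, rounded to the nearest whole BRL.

T = 233/365 years.
Route A — deposit ILS, sell forward: 3,700,000 × 1.027435921 × 1.0201 = BRL 3,877,923.32.
Route B — convert at spot, deposit BRL: 3,700,000 × 0.9762 × 1.038248691 = BRL 3,750,091.98.
The quoted forward overvalues ILS, so borrow BRL, buy ILS at spot, deposit the ILS at 4.24%, and sell the proceeds forward at 1.0201.
Arbitrage profit = |3,877,923.32 − 3,750,091.98| = BRL 127,831.

BRL 127,831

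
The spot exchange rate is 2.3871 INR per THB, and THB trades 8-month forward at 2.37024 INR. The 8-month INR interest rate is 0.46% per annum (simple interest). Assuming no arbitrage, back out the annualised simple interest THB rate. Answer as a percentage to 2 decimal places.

1.53%

T = 8/12 years.
CIP gives F = S · g_INR/g_THB, so g_INR/g_THB = 2.37024/2.3871 = 0.9929370.
INR growth factor: 1 + 0.0046×8/12 = 1.0030667.
That pins the THB growth at 1.0102018.
(1.0102018 − 1)/T = 0.015303, i.e. 1.53%.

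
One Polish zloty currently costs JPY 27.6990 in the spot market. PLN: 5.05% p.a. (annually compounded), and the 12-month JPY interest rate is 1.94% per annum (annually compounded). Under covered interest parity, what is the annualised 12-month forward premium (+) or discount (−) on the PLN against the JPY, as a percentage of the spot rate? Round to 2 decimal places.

T = 1 year.
CIP forward (JPY per PLN) = 27.699 × 1.019400/1.050500 = 26.8789725.
Annualised premium = (F − S)/S × (1/T) = (26.8789725 − 27.699)/27.699 ÷ 1 = -2.96%.

-2.96%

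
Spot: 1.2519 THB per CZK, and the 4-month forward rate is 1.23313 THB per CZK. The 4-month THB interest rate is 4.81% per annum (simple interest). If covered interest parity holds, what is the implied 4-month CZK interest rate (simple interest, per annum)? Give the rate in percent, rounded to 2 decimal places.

9.45%

T = 4/12 years.
F/S = 1.23313/1.2519 = 0.9850068 = (growth of THB) / (growth of CZK).
The THB side grows by 1 + 0.0481×4/12 = 1.0160333.
Hence g_CZK = 1.0314988.
(1.0314988 − 1)/T = 0.094496, i.e. 9.45%.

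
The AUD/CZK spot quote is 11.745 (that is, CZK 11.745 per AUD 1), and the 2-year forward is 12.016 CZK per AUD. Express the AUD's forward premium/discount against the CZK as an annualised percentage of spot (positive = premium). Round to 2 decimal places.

+1.15%

T = 2 years.
Period premium: (12.016 − 11.745)/11.745 = 0.0230736.
×(1/T) gives 1.15% p.a.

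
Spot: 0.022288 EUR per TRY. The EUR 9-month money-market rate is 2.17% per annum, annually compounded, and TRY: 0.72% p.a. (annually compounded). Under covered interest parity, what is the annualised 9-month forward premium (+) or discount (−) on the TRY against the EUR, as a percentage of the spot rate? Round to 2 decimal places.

+1.44%

T = 9/12 years.
F = S · g_EUR/g_TRY = 0.022288 × 1.0162312/1.0053952 = 0.022528217.
(F − S)/S ÷ T = (0.022528217 − 0.022288)/0.022288/(9/12) = 0.014370 → 1.44%.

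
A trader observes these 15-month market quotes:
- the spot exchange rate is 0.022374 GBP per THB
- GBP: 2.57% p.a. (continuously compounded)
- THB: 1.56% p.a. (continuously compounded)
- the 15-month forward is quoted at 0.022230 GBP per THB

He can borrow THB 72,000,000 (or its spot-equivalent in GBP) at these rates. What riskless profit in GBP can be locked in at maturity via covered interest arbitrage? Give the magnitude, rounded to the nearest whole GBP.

GBP 31,442

T = 15/12 years.
Route A — deposit THB, sell forward: 72,000,000 × 1.019691367 × 0.022230 = GBP 1,632,077.21.
Route B — convert at spot, deposit GBP: 72,000,000 × 0.022374 × 1.032646578 = GBP 1,663,519.29.
The quoted forward undervalues THB, so borrow THB, convert to GBP at spot, deposit the GBP at 2.57%, and buy THB forward at 0.022230 to cover the loan.
The gap between the two covered legs is GBP 31,442.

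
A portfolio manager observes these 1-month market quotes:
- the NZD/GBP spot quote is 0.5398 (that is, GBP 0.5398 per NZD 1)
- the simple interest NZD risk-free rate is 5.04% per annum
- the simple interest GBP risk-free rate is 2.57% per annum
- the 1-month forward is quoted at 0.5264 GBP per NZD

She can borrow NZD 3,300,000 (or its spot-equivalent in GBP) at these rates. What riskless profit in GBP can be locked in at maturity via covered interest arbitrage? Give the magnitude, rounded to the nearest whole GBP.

T = 1/12 years.
Route A — deposit NZD, sell forward: 3,300,000 × 1.004200 × 0.5264 = GBP 1,744,415.90.
Route B — convert at spot, deposit GBP: 3,300,000 × 0.5398 × 1.002141667 = GBP 1,785,155.04.
The quoted forward undervalues NZD, so borrow NZD, convert to GBP at spot, deposit the GBP at 2.57%, and buy NZD forward at 0.5264 to cover the loan.
The gap between the two covered legs is GBP 40,739.

GBP 40,739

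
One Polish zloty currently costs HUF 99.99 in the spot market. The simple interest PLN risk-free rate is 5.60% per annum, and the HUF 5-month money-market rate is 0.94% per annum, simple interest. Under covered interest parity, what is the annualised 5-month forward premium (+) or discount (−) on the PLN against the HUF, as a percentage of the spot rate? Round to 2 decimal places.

-4.55%

T = 5/12 years.
No-arbitrage forward: 99.99 × 1.0039167 / 1.0233333 = 98.09280 HUF/PLN.
(F − S)/S ÷ T = (98.09280 − 99.99)/99.99/(5/12) = -0.045537 → -4.55%.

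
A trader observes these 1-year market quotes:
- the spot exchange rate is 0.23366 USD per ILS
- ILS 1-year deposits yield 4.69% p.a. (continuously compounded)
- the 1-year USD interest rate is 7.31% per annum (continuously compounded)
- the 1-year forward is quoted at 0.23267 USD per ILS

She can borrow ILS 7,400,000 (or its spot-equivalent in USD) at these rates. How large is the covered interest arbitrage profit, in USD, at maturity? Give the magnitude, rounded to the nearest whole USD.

USD 55,782

T = 1 year.
Keep in ILS, deliver into the forward: 7,400,000·1.048017202·0.23267 = USD 1,804,432.00.
Swap to USD now, deposit: 7,400,000·0.23366·1.075838115 = USD 1,860,214.47.
The quoted forward undervalues ILS, so borrow ILS, convert to USD at spot, deposit the USD at 7.31%, and buy ILS forward at 0.23267 to cover the loan.
Profit = 1,860,214.47 − 1,804,432.00 = USD 55,782.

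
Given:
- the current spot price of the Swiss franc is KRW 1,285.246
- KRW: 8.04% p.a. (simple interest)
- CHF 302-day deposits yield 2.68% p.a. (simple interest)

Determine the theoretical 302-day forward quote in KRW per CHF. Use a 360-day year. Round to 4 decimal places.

1341.7657

T = 302/360 years.
KRW growth factor: 1 + 0.0804×302/360 = 1.0674466667.
Growth of 1 CHF over T: 1 + 0.0268×302/360 = 1.0224822222.
CIP: F = S · (grow KRW)/(grow CHF) = 1285.246 × 1.0674466667/1.0224822222 = 1341.765684 KRW per CHF.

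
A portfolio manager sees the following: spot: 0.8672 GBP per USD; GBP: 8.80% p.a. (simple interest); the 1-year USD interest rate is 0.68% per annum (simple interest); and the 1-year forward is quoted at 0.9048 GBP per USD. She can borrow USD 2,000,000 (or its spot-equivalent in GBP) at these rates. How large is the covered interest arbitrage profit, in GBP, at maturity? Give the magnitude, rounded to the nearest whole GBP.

T = 1 year.
Keep in USD, deliver into the forward: 2,000,000·1.006800·0.9048 = GBP 1,821,905.28.
Swap to GBP now, deposit: 2,000,000·0.8672·1.088000 = GBP 1,887,027.20.
The quoted forward undervalues USD, so borrow USD, convert to GBP at spot, deposit the GBP at 8.80%, and buy USD forward at 0.9048 to cover the loan.
The gap between the two covered legs is GBP 65,122.

GBP 65,122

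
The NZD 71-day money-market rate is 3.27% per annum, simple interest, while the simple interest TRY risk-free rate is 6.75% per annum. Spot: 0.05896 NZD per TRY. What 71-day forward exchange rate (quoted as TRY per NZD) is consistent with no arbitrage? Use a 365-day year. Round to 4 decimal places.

T = 71/365 years.
NZD accumulates by 1 + 0.0327×71/365 = 1.00636082.
TRY growth factor: 1 + 0.0675×71/365 = 1.01313014.
Forward (NZD per TRY) = 0.05896 × 1.00636082 / 1.01313014 = 0.058566053.
Quoted the other way: 1/0.058566053 = 17.0747 TRY per NZD.

17.0747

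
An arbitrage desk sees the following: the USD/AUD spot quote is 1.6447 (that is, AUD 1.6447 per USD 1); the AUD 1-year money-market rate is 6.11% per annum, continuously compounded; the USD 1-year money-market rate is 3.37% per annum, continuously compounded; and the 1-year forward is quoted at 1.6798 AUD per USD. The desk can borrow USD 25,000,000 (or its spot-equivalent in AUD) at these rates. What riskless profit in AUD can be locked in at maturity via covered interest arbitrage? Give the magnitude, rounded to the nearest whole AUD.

AUD 273,768

T = 1 year.
Invest the USD and cover forward: 25,000,000 × 1.0342742779 × 1.6798 = AUD 43,434,348.30.
Convert at spot and invest in AUD: 25,000,000 × 1.6447 × 1.0630052094 = AUD 43,708,116.70.
The quoted forward undervalues USD, so borrow USD, convert to AUD at spot, deposit the AUD at 6.11%, and buy USD forward at 1.6798 to cover the loan.
The gap between the two covered legs is AUD 273,768.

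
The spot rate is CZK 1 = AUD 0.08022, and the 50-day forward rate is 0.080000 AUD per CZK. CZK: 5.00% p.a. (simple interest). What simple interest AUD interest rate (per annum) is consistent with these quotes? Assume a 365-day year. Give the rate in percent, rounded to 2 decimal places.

T = 50/365 years.
CIP gives F = S · g_AUD/g_CZK, so g_AUD/g_CZK = 0.08/0.08022 = 0.9972575.
The CZK side grows by 1 + 0.0500×50/365 = 1.0068493.
Hence g_AUD = 1.004088.
(1.004088 − 1)/T = 0.029842, i.e. 2.98%.

2.98%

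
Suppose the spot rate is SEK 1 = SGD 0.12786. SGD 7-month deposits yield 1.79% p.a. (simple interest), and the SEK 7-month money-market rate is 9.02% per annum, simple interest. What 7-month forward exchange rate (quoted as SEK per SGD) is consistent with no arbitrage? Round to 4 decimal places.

8.1475

T = 7/12 years.
Growth of 1 SGD over T: 1 + 0.0179×7/12 = 1.0104417.
SEK growth factor: 1 + 0.0902×7/12 = 1.0526167.
CIP: F = S · (grow SGD)/(grow SEK) = 0.12786 × 1.0104417/1.0526167 = 0.1227371 SGD per SEK.
Invert for SEK per SGD: 1 / 0.1227371 = 8.1475.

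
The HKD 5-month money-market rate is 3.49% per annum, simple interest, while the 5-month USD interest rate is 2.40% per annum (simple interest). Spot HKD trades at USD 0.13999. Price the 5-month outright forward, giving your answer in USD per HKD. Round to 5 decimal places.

0.13936

T = 5/12 years.
USD accumulates by 1 + 0.0240×5/12 = 1.010000.
HKD growth factor: 1 + 0.0349×5/12 = 1.0145417.
Forward (USD per HKD) = 0.13999 × 1.010000 / 1.0145417 = 0.1393633.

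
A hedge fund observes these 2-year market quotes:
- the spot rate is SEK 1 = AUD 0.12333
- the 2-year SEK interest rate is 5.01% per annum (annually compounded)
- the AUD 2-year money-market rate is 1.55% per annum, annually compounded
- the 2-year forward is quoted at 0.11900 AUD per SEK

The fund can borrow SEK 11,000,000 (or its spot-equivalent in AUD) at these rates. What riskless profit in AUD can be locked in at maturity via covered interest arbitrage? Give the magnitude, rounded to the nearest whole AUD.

T = 2 years.
Route A — deposit SEK, sell forward: 11,000,000 × 1.10271001 × 0.11900 = AUD 1,443,447.40.
Route B — convert at spot, deposit AUD: 11,000,000 × 0.12333 × 1.03124025 = AUD 1,399,011.46.
The quoted forward overvalues SEK, so borrow AUD, buy SEK at spot, deposit the SEK at 5.01%, and sell the proceeds forward at 0.11900.
Arbitrage profit = |1,443,447.40 − 1,399,011.46| = AUD 44,436.

AUD 44,436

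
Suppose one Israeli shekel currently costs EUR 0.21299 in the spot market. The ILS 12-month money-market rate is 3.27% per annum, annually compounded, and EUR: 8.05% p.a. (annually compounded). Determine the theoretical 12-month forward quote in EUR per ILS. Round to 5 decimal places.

0.22285

T = 1 year.
Growth of 1 EUR over T: (1 + 0.0805)^1 = 1.080500.
ILS accumulates by (1 + 0.0327)^1 = 1.032700.
CIP: F = S · (grow EUR)/(grow ILS) = 0.21299 × 1.080500/1.032700 = 0.2228485 EUR per ILS.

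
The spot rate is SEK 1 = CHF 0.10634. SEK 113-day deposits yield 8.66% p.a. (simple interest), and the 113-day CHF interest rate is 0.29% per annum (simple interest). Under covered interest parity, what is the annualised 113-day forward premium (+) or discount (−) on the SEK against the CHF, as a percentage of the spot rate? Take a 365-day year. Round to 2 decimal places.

-8.15%

T = 113/365 years.
F = S · g_CHF/g_SEK = 0.10634 × 1.0008978/1.0268104 = 0.10365640.
(F − S)/S ÷ T = (0.10365640 − 0.10634)/0.10634/(113/365) = -0.081515 → -8.15%.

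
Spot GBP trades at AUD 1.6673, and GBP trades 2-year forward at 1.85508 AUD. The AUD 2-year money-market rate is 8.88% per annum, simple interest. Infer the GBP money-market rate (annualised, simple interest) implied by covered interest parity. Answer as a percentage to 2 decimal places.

2.92%

T = 2 years.
CIP gives F = S · g_AUD/g_GBP, so g_AUD/g_GBP = 1.85508/1.6673 = 1.1126252.
The AUD side grows by 1 + 0.0888×2 = 1.177600.
So the GBP growth factor = 1.0583977.
r = (1.0583977 − 1)/2 = 0.029199 → 2.92%.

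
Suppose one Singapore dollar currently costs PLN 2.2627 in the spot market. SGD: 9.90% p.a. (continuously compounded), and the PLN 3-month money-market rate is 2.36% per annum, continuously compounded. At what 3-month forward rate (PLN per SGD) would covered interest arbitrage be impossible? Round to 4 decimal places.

2.2204

T = 3/12 years.
PLN growth factor: e^(0.0236×3/12) = 1.0059174.
Growth of 1 SGD over T: e^(0.0990×3/12) = 1.0250588.
CIP: F = S · (grow PLN)/(grow SGD) = 2.2627 × 1.0059174/1.0250588 = 2.220448 PLN per SGD.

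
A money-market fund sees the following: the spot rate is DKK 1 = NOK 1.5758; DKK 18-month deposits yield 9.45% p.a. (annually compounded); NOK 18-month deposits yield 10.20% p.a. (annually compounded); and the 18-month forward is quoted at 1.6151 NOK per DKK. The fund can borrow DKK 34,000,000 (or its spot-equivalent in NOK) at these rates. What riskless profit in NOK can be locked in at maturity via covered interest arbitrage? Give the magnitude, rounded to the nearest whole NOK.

T = 18/12 years.
Invest the DKK and cover forward: 34,000,000 × 1.1450478849 × 1.6151 = NOK 62,878,472.52.
Convert at spot and invest in NOK: 34,000,000 × 1.5758 × 1.1568375893 = NOK 61,980,118.89.
The quoted forward overvalues DKK, so borrow NOK, buy DKK at spot, deposit the DKK at 9.45%, and sell the proceeds forward at 1.6151.
Arbitrage profit = |62,878,472.52 − 61,980,118.89| = NOK 898,354.

NOK 898,354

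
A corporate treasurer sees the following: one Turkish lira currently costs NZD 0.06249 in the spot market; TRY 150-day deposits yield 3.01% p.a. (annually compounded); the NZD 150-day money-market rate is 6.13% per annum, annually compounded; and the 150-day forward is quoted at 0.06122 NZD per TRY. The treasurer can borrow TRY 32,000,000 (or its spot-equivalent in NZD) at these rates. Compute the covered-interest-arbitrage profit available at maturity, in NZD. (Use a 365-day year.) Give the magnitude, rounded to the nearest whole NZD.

NZD 66,113

T = 150/365 years.
Invest the TRY and cover forward: 32,000,000 × 1.012261918 × 0.06122 = NZD 1,983,061.59.
Convert at spot and invest in NZD: 32,000,000 × 0.06249 × 1.024751172 = NZD 2,049,174.42.
The quoted forward undervalues TRY, so borrow TRY, convert to NZD at spot, deposit the NZD at 6.13%, and buy TRY forward at 0.06122 to cover the loan.
The gap between the two covered legs is NZD 66,113.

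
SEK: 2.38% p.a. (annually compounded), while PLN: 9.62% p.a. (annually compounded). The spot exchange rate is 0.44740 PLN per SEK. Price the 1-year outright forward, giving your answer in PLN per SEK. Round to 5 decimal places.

0.47904

T = 1 year.
PLN accumulates by (1 + 0.0962)^1 = 1.096200.
Growth of 1 SEK over T: (1 + 0.0238)^1 = 1.023800.
Forward (PLN per SEK) = 0.4474 × 1.096200 / 1.023800 = 0.4790388.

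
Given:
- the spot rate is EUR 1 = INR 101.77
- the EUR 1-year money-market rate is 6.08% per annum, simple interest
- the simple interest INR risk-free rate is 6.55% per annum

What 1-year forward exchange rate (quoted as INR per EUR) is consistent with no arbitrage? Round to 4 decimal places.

T = 1 year.
Growth of 1 INR over T: 1 + 0.0655×1 = 1.065500.
Growth of 1 EUR over T: 1 + 0.0608×1 = 1.060800.
So F = 101.77 × 1.065500 / 1.060800 = 102.220904 (INR/EUR).

102.2209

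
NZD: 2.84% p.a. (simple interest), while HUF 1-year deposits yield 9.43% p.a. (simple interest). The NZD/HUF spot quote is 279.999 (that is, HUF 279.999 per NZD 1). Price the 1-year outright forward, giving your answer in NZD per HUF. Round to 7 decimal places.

T = 1 year.
HUF accumulates by 1 + 0.0943×1 = 1.094300.
NZD growth factor: 1 + 0.0284×1 = 1.028400.
CIP: F = S · (grow HUF)/(grow NZD) = 279.999 × 1.094300/1.028400 = 297.9414 HUF per NZD.
Invert for NZD per HUF: 1 / 297.9414 = 0.0033564.

0.0033564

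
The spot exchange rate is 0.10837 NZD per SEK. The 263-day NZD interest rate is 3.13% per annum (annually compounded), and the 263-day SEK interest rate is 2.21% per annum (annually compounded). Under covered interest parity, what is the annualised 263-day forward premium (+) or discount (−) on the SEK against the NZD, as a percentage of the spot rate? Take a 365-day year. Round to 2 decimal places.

T = 263/365 years.
F = S · g_NZD/g_SEK = 0.10837 × 1.0224558/1.0158754 = 0.10907197.
(F − S)/S ÷ T = (0.10907197 − 0.10837)/0.10837/(263/365) = 0.008990 → 0.90%.

+0.90%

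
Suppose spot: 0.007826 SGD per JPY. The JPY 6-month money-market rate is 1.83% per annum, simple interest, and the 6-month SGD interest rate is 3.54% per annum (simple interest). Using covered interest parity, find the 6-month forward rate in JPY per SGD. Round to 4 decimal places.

126.7057

T = 6/12 years.
SGD accumulates by 1 + 0.0354×6/12 = 1.017700.
Growth of 1 JPY over T: 1 + 0.0183×6/12 = 1.009150.
So F = 0.007826 × 1.017700 / 1.009150 = 0.00789230560 (SGD/JPY).
Quoted the other way: 1/0.00789230560 = 126.7057 JPY per SGD.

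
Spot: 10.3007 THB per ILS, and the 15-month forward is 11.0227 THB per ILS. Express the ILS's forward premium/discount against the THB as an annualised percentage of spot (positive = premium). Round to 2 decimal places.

+5.61%

T = 15/12 years.
Period premium: (11.0227 − 10.3007)/10.3007 = 0.0700923.
×(1/T) gives 5.61% p.a.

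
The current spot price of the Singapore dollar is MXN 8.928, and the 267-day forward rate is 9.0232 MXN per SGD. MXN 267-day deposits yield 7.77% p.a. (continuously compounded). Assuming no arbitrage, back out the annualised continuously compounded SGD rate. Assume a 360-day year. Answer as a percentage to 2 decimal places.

6.34%

T = 267/360 years.
By CIP, F/S equals the MXN-to-SGD growth ratio: 9.0232/8.928 = 1.0106631.
The MXN side grows by e^(0.0777×267/360) = 1.0593203.
That pins the SGD growth at 1.0481438.
r = ln(1.0481438)/(267/360) = 0.063399 → 6.34%.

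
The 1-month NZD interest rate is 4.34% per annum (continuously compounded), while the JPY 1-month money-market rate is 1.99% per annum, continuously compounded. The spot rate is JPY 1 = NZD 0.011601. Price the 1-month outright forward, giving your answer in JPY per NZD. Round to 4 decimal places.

T = 1/12 years.
Growth of 1 NZD over T: e^(0.0434×1/12) = 1.00362321.
JPY growth factor: e^(0.0199×1/12) = 1.00165971.
So F = 0.011601 × 1.00362321 / 1.00165971 = 0.011623741 (NZD/JPY).
Invert for JPY per NZD: 1 / 0.011623741 = 86.0308.

86.0308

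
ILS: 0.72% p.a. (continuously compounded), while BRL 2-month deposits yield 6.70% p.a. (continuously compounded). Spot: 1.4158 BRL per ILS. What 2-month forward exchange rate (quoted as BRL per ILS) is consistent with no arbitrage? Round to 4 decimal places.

T = 2/12 years.
Growth of 1 BRL over T: e^(0.0670×2/12) = 1.0112292.
ILS growth factor: e^(0.0072×2/12) = 1.0012007.
CIP: F = S · (grow BRL)/(grow ILS) = 1.4158 × 1.0112292/1.0012007 = 1.429981 BRL per ILS.

1.4300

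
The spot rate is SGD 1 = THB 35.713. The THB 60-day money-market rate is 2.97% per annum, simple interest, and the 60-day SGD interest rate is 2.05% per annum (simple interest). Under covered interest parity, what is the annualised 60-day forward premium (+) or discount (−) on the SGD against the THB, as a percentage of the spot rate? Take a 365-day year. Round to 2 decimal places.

T = 60/365 years.
CIP forward (THB per SGD) = 35.713 × 1.0048822/1.0033699 = 35.766827.
Annualised premium = (F − S)/S × (1/T) = (35.766827 − 35.713)/35.713 ÷ (60/365) = 0.92%.

+0.92%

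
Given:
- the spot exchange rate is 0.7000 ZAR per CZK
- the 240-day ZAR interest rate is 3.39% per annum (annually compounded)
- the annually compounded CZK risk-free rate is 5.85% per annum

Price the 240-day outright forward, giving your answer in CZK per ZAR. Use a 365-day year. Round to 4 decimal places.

T = 240/365 years.
Growth of 1 ZAR over T: (1 + 0.0339)^(240/365) = 1.0221629.
CZK accumulates by (1 + 0.0585)^(240/365) = 1.0380902.
Forward (ZAR per CZK) = 0.7 × 1.0221629 / 1.0380902 = 0.6892600.
Invert for CZK per ZAR: 1 / 0.6892600 = 1.4508.

1.4508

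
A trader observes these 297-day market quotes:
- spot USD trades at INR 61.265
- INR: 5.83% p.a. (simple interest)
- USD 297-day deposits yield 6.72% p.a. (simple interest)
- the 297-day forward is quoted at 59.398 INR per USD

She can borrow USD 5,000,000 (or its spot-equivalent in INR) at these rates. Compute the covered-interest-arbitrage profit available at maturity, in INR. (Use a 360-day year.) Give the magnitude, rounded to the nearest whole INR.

INR 7,603,341

T = 297/360 years.
Keep in USD, deliver into the forward: 5,000,000·1.055440·59.398 = INR 313,455,125.60.
Swap to INR now, deposit: 5,000,000·61.265·1.0480975 = INR 321,058,466.69.
The quoted forward undervalues USD, so borrow USD, convert to INR at spot, deposit the INR at 5.83%, and buy USD forward at 59.398 to cover the loan.
The gap between the two covered legs is INR 7,603,341.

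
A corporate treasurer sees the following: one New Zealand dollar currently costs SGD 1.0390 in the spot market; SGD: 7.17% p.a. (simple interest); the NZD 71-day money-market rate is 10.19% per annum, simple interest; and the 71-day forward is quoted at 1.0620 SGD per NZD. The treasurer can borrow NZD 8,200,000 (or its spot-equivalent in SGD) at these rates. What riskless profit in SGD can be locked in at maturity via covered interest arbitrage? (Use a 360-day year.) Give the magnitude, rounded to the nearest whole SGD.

T = 71/360 years.
Keep in NZD, deliver into the forward: 8,200,000·1.020096944·1.0620 = SGD 8,883,412.23.
Swap to SGD now, deposit: 8,200,000·1.0390·1.014140833 = SGD 8,640,277.07.
The quoted forward overvalues NZD, so borrow SGD, buy NZD at spot, deposit the NZD at 10.19%, and sell the proceeds forward at 1.0620.
Arbitrage profit = |8,883,412.23 − 8,640,277.07| = SGD 243,135.

SGD 243,135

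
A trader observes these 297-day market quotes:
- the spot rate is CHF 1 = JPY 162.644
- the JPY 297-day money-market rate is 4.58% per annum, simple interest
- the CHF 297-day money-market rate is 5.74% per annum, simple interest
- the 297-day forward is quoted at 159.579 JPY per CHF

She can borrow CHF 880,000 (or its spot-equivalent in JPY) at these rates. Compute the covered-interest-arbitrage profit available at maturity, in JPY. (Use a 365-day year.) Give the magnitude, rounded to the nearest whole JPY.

JPY 1,472,217

T = 297/365 years.
Keep in CHF, deliver into the forward: 880,000·1.04670630137·159.579 = JPY 146,988,463.48.
Swap to JPY now, deposit: 880,000·162.644·1.03726739726 = JPY 148,460,680.33.
The quoted forward undervalues CHF, so borrow CHF, convert to JPY at spot, deposit the JPY at 4.58%, and buy CHF forward at 159.579 to cover the loan.
Arbitrage profit = |146,988,463.48 − 148,460,680.33| = JPY 1,472,217.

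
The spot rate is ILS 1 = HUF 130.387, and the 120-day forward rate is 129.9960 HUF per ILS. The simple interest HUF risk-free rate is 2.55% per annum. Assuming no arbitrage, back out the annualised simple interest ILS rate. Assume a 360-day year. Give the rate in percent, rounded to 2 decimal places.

3.46%

T = 120/360 years.
By CIP, F/S equals the HUF-to-ILS growth ratio: 129.996/130.387 = 0.9970012.
HUF growth factor: 1 + 0.0255×120/360 = 1.008500.
That pins the ILS growth at 1.0115334.
r = (1.0115334 − 1)/(120/360) = 0.034600 → 3.46%.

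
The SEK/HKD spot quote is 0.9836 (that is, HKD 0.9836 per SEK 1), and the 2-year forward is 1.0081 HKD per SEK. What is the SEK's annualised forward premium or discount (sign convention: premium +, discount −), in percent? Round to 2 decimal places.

T = 2 years.
Period premium: (1.0081 − 0.9836)/0.9836 = 0.0249085.
×(1/T) gives 1.25% p.a.

+1.25%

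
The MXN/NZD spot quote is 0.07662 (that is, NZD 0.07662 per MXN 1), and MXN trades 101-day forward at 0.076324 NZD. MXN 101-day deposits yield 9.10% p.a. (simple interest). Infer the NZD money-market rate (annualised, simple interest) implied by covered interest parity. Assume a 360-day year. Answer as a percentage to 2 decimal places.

7.69%

T = 101/360 years.
F/S = 0.076324/0.07662 = 0.9961368 = (growth of NZD) / (growth of MXN).
MXN growth factor: 1 + 0.0910×101/360 = 1.0255306.
That pins the NZD growth at 1.0215688.
(1.0215688 − 1)/T = 0.076879, i.e. 7.69%.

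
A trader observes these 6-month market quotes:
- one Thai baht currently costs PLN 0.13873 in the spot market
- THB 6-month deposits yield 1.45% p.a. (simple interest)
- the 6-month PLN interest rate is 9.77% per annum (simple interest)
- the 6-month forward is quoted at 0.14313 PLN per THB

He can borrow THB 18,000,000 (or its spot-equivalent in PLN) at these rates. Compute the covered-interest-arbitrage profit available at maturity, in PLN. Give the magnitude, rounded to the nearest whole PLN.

T = 6/12 years.
Keep in THB, deliver into the forward: 18,000,000·1.007250·0.14313 = PLN 2,595,018.47.
Swap to PLN now, deposit: 18,000,000·0.13873·1.048850 = PLN 2,619,125.29.
The quoted forward undervalues THB, so borrow THB, convert to PLN at spot, deposit the PLN at 9.77%, and buy THB forward at 0.14313 to cover the loan.
Arbitrage profit = |2,595,018.47 − 2,619,125.29| = PLN 24,107.

PLN 24,107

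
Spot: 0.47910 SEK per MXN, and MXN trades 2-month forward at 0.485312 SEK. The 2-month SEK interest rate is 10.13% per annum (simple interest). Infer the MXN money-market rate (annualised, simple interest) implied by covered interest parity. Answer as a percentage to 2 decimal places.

2.32%

T = 2/12 years.
F/S = 0.485312/0.4791 = 1.0129660 = (growth of SEK) / (growth of MXN).
The SEK side grows by 1 + 0.1013×2/12 = 1.0168833.
So the MXN growth factor = 1.0038672.
(1.0038672 − 1)/T = 0.023203, i.e. 2.32%.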